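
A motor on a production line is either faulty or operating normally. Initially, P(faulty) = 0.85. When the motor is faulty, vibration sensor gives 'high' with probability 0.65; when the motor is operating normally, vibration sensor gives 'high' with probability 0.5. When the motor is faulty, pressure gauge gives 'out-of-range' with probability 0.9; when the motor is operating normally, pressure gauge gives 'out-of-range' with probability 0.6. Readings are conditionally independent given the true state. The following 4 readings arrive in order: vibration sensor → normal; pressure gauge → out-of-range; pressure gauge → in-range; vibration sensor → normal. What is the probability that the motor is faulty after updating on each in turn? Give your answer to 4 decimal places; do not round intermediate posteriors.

After vibration sensor='normal': P(faulty) = 0.35·0.8500 / (0.35·0.8500 + 0.5·0.1500) ≈ 0.7987
After pressure gauge='out-of-range': P(faulty) = 0.9·0.7987 / (0.9·0.7987 + 0.6·0.2013) ≈ 0.8561
After pressure gauge='in-range': P(faulty) = 0.1·0.8561 / (0.1·0.8561 + 0.4·0.1439) ≈ 0.5980
After vibration sensor='normal': P(faulty) = 0.35·0.5980 / (0.35·0.5980 + 0.5·0.4020) ≈ 0.5101

0.5101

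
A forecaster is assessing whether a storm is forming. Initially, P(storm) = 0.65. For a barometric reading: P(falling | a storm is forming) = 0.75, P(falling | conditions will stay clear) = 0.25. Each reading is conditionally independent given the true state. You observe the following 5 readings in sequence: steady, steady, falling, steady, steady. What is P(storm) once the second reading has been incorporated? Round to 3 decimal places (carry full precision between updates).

Each posterior becomes the prior for the next update.
After 'steady': P(storm) = 0.25·0.6500 / (0.25·0.6500 + 0.75·0.3500) ≈ 0.3824
After 'steady': P(storm) = 0.25·0.3824 / (0.25·0.3824 + 0.75·0.6176) ≈ 0.1711

0.171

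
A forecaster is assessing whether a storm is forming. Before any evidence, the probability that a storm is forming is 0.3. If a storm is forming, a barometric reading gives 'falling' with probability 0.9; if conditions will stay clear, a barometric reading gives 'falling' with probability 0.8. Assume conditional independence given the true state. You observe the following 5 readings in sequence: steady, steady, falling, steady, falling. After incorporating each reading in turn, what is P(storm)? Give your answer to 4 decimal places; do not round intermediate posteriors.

After 'steady': P(storm) = 0.1·0.3000 / (0.1·0.3000 + 0.2·0.7000) ≈ 0.1765
After 'steady': P(storm) = 0.1·0.1765 / (0.1·0.1765 + 0.2·0.8235) ≈ 0.0968
After 'falling': P(storm) = 0.9·0.0968 / (0.9·0.0968 + 0.8·0.9032) ≈ 0.1076
After 'steady': P(storm) = 0.1·0.1076 / (0.1·0.1076 + 0.2·0.8924) ≈ 0.0568
After 'falling': P(storm) = 0.9·0.0568 / (0.9·0.0568 + 0.8·0.9432) ≈ 0.0635

0.0635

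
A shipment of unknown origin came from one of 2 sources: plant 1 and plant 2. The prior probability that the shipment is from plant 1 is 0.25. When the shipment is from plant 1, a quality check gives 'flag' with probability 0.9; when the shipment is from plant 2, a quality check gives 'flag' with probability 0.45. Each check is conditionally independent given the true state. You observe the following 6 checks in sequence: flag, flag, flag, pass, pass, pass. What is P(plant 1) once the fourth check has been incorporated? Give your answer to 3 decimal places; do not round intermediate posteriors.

After 'flag': P(plant 1) = 0.9·0.2500 / (0.9·0.2500 + 0.45·0.7500) ≈ 0.4000
After 'flag': P(plant 1) = 0.9·0.4000 / (0.9·0.4000 + 0.45·0.6000) ≈ 0.5714
After 'flag': P(plant 1) = 0.9·0.5714 / (0.9·0.5714 + 0.45·0.4286) ≈ 0.7273
After 'pass': P(plant 1) = 0.1·0.7273 / (0.1·0.7273 + 0.55·0.2727) ≈ 0.3265

0.327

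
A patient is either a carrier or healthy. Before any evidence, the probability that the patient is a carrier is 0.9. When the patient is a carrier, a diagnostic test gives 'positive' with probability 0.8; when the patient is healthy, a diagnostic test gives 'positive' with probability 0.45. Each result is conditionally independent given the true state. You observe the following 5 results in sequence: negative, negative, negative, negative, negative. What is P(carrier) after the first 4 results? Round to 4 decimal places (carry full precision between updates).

After 'negative': P(carrier) = 0.2·0.9000 / (0.2·0.9000 + 0.55·0.1000) ≈ 0.7660
After 'negative': P(carrier) = 0.2·0.7660 / (0.2·0.7660 + 0.55·0.2340) ≈ 0.5434
After 'negative': P(carrier) = 0.2·0.5434 / (0.2·0.5434 + 0.55·0.4566) ≈ 0.3020
After 'negative': P(carrier) = 0.2·0.3020 / (0.2·0.3020 + 0.55·0.6980) ≈ 0.1360

0.1360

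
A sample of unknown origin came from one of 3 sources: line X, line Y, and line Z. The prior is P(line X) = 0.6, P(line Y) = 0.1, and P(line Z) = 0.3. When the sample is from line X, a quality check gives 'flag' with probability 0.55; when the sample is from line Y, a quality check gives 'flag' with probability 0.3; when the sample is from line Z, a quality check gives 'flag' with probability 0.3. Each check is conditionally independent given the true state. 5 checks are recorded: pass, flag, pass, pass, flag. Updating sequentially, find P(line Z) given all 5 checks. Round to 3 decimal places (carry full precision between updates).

0.321

After 'pass': normaliser = 0.45·0.6000 + 0.7·0.1000 + 0.7·0.3000; P(line X) ≈ 0.4909, P(line Y) ≈ 0.1273, P(line Z) ≈ 0.3818
After 'flag': normaliser = 0.55·0.4909 + 0.3·0.1273 + 0.3·0.3818; P(line X) ≈ 0.6387, P(line Y) ≈ 0.0903, P(line Z) ≈ 0.2710
After 'pass': normaliser = 0.45·0.6387 + 0.7·0.0903 + 0.7·0.2710; P(line X) ≈ 0.5319, P(line Y) ≈ 0.1170, P(line Z) ≈ 0.3510
After 'pass': normaliser = 0.45·0.5319 + 0.7·0.1170 + 0.7·0.3510; P(line X) ≈ 0.4222, P(line Y) ≈ 0.1445, P(line Z) ≈ 0.4334
After 'flag': normaliser = 0.55·0.4222 + 0.3·0.1445 + 0.3·0.4334; P(line X) ≈ 0.5725, P(line Y) ≈ 0.1069, P(line Z) ≈ 0.3206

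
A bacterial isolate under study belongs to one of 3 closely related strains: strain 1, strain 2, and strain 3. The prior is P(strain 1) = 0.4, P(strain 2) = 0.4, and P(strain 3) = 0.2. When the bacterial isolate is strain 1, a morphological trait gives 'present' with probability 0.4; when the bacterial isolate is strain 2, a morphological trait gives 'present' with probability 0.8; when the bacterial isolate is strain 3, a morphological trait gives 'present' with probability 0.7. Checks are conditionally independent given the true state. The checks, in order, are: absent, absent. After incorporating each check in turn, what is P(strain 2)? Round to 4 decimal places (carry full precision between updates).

After 'absent': normaliser = 0.6·0.4000 + 0.2·0.4000 + 0.3·0.2000; P(strain 1) ≈ 0.6316, P(strain 2) ≈ 0.2105, P(strain 3) ≈ 0.1579
After 'absent': normaliser = 0.6·0.6316 + 0.2·0.2105 + 0.3·0.1579; P(strain 1) ≈ 0.8090, P(strain 2) ≈ 0.0899, P(strain 3) ≈ 0.1011

0.0899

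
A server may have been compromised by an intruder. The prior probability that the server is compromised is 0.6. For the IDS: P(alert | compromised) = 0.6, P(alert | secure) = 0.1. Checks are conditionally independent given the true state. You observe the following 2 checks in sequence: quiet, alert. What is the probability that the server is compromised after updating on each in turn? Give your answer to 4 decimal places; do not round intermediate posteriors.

Each posterior becomes the prior for the next update.
After 'quiet': P(compromised) = 0.4·0.6000 / (0.4·0.6000 + 0.9·0.4000) ≈ 0.4000
After 'alert': P(compromised) = 0.6·0.4000 / (0.6·0.4000 + 0.1·0.6000) ≈ 0.8000

0.8000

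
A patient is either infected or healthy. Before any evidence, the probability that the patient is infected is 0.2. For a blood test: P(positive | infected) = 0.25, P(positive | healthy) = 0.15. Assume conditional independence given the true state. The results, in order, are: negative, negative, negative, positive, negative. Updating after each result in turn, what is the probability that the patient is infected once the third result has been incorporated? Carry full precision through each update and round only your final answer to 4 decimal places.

0.1466

After 'negative': P(infected) = 0.75·0.2000 / (0.75·0.2000 + 0.85·0.8000) ≈ 0.1807
After 'negative': P(infected) = 0.75·0.1807 / (0.75·0.1807 + 0.85·0.8193) ≈ 0.1629
After 'negative': P(infected) = 0.75·0.1629 / (0.75·0.1629 + 0.85·0.8371) ≈ 0.1466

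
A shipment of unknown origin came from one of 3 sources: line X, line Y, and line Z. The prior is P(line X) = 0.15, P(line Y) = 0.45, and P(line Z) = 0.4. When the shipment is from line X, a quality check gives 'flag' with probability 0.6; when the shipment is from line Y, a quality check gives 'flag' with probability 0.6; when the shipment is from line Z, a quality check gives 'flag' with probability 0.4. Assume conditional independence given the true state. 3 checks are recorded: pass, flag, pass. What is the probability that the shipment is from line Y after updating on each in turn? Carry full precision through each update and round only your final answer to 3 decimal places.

After 'pass': normaliser = 0.4·0.1500 + 0.4·0.4500 + 0.6·0.4000; P(line X) ≈ 0.1250, P(line Y) ≈ 0.3750, P(line Z) ≈ 0.5000
After 'flag': normaliser = 0.6·0.1250 + 0.6·0.3750 + 0.4·0.5000; P(line X) ≈ 0.1500, P(line Y) ≈ 0.4500, P(line Z) ≈ 0.4000
After 'pass': normaliser = 0.4·0.1500 + 0.4·0.4500 + 0.6·0.4000; P(line X) ≈ 0.1250, P(line Y) ≈ 0.3750, P(line Z) ≈ 0.5000

0.375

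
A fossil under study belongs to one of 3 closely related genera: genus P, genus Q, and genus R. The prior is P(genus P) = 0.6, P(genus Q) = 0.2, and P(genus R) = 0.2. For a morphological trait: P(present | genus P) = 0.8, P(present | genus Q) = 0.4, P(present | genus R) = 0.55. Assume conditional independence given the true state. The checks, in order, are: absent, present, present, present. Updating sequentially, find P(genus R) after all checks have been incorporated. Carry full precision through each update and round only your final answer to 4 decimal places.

0.1781

After 'absent': normaliser = 0.2·0.6000 + 0.6·0.2000 + 0.45·0.2000; P(genus P) ≈ 0.3636, P(genus Q) ≈ 0.3636, P(genus R) ≈ 0.2727
After 'present': normaliser = 0.8·0.3636 + 0.4·0.3636 + 0.55·0.2727; P(genus P) ≈ 0.4961, P(genus Q) ≈ 0.2481, P(genus R) ≈ 0.2558
After 'present': normaliser = 0.8·0.4961 + 0.4·0.2481 + 0.55·0.2558; P(genus P) ≈ 0.6233, P(genus Q) ≈ 0.1558, P(genus R) ≈ 0.2209
After 'present': normaliser = 0.8·0.6233 + 0.4·0.1558 + 0.55·0.2209; P(genus P) ≈ 0.7306, P(genus Q) ≈ 0.0913, P(genus R) ≈ 0.1781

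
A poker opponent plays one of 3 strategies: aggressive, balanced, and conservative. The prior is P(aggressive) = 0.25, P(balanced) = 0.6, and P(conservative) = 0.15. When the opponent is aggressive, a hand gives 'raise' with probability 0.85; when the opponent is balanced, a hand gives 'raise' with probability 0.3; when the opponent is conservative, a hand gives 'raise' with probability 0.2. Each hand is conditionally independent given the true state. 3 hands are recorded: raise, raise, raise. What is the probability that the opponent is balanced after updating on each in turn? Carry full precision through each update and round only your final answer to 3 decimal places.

After 'raise': normaliser = 0.85·0.2500 + 0.3·0.6000 + 0.2·0.1500; P(aggressive) ≈ 0.5030, P(balanced) ≈ 0.4260, P(conservative) ≈ 0.0710
After 'raise': normaliser = 0.85·0.5030 + 0.3·0.4260 + 0.2·0.0710; P(aggressive) ≈ 0.7506, P(balanced) ≈ 0.2244, P(conservative) ≈ 0.0249
After 'raise': normaliser = 0.85·0.7506 + 0.3·0.2244 + 0.2·0.0249; P(aggressive) ≈ 0.8982, P(balanced) ≈ 0.0948, P(conservative) ≈ 0.0070

0.095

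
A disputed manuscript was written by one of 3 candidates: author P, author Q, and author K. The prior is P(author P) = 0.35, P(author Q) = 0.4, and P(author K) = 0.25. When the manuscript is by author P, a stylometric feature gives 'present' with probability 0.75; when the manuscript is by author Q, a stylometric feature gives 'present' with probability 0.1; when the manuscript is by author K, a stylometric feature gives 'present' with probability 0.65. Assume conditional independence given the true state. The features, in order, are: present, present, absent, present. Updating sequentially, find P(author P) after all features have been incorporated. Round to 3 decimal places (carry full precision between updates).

After 'present': normaliser = 0.75·0.3500 + 0.1·0.4000 + 0.65·0.2500; P(author P) ≈ 0.5645, P(author Q) ≈ 0.0860, P(author K) ≈ 0.3495
After 'present': normaliser = 0.75·0.5645 + 0.1·0.0860 + 0.65·0.3495; P(author P) ≈ 0.6423, P(author Q) ≈ 0.0131, P(author K) ≈ 0.3446
After 'absent': normaliser = 0.25·0.6423 + 0.9·0.0131 + 0.35·0.3446; P(author P) ≈ 0.5482, P(author Q) ≈ 0.0401, P(author K) ≈ 0.4117
After 'present': normaliser = 0.75·0.5482 + 0.1·0.0401 + 0.65·0.4117; P(author P) ≈ 0.6022, P(author Q) ≈ 0.0059, P(author K) ≈ 0.3920

0.602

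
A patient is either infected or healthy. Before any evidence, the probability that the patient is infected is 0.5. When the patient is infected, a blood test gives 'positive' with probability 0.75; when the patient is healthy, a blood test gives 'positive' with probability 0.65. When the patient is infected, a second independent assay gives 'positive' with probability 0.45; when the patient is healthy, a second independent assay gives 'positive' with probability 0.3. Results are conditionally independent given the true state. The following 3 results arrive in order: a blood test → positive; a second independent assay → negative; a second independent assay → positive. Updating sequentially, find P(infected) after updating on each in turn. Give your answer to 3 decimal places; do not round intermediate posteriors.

Apply Bayes' rule sequentially, carrying P(infected) forward.
After a blood test='positive': P(infected) = 0.75·0.5000 / (0.75·0.5000 + 0.65·0.5000) ≈ 0.5357
After a second independent assay='negative': P(infected) = 0.55·0.5357 / (0.55·0.5357 + 0.7·0.4643) ≈ 0.4755
After a second independent assay='positive': P(infected) = 0.45·0.4755 / (0.45·0.4755 + 0.3·0.5245) ≈ 0.5763

0.576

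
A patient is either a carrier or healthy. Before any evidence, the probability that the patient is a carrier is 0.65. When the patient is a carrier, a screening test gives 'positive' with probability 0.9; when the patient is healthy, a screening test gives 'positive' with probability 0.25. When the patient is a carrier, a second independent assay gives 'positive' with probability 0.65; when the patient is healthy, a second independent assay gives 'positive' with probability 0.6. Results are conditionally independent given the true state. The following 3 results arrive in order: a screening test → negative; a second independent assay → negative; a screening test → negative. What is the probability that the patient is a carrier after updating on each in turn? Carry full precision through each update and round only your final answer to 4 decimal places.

0.0281

After a screening test='negative': P(carrier) = 0.1·0.6500 / (0.1·0.6500 + 0.75·0.3500) ≈ 0.1985
After a second independent assay='negative': P(carrier) = 0.35·0.1985 / (0.35·0.1985 + 0.4·0.8015) ≈ 0.1781
After a screening test='negative': P(carrier) = 0.1·0.1781 / (0.1·0.1781 + 0.75·0.8219) ≈ 0.0281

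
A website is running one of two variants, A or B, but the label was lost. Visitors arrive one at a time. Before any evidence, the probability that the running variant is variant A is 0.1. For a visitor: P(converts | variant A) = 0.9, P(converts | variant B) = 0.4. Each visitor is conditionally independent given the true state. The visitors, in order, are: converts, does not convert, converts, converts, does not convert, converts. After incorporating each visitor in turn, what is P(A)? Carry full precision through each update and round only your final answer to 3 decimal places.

0.073

After 'converts': P(A) = 0.9·0.1000 / (0.9·0.1000 + 0.4·0.9000) ≈ 0.2000
After 'does not convert': P(A) = 0.1·0.2000 / (0.1·0.2000 + 0.6·0.8000) ≈ 0.0400
After 'converts': P(A) = 0.9·0.0400 / (0.9·0.0400 + 0.4·0.9600) ≈ 0.0857
After 'converts': P(A) = 0.9·0.0857 / (0.9·0.0857 + 0.4·0.9143) ≈ 0.1742
After 'does not convert': P(A) = 0.1·0.1742 / (0.1·0.1742 + 0.6·0.8258) ≈ 0.0340
After 'converts': P(A) = 0.9·0.0340 / (0.9·0.0340 + 0.4·0.9660) ≈ 0.0733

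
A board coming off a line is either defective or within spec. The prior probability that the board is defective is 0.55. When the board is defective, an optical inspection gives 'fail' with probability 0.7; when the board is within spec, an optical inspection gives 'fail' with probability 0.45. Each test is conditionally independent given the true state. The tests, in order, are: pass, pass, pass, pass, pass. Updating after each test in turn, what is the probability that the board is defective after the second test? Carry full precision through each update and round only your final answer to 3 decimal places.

After 'pass': P(defective) = 0.3·0.5500 / (0.3·0.5500 + 0.55·0.4500) ≈ 0.4000
After 'pass': P(defective) = 0.3·0.4000 / (0.3·0.4000 + 0.55·0.6000) ≈ 0.2667

0.267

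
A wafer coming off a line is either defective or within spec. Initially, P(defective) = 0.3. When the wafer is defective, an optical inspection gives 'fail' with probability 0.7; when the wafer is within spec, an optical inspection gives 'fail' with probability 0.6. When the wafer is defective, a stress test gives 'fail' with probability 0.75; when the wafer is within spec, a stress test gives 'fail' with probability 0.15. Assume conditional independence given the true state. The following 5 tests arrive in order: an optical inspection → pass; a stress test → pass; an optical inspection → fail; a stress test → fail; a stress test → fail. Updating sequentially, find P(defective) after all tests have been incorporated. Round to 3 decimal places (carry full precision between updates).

After an optical inspection='pass': P(defective) = 0.3·0.3000 / (0.3·0.3000 + 0.4·0.7000) ≈ 0.2432
After a stress test='pass': P(defective) = 0.25·0.2432 / (0.25·0.2432 + 0.85·0.7568) ≈ 0.0864
After an optical inspection='fail': P(defective) = 0.7·0.0864 / (0.7·0.0864 + 0.6·0.9136) ≈ 0.0993
After a stress test='fail': P(defective) = 0.75·0.0993 / (0.75·0.0993 + 0.15·0.9007) ≈ 0.3555
After a stress test='fail': P(defective) = 0.75·0.3555 / (0.75·0.3555 + 0.15·0.6445) ≈ 0.7339

0.734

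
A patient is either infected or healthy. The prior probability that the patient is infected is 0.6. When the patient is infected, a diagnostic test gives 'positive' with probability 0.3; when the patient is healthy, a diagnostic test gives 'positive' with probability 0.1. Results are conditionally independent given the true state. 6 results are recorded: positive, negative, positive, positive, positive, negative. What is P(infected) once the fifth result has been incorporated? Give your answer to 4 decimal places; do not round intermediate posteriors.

After 'positive': P(infected) = 0.3·0.6000 / (0.3·0.6000 + 0.1·0.4000) ≈ 0.8182
After 'negative': P(infected) = 0.7·0.8182 / (0.7·0.8182 + 0.9·0.1818) ≈ 0.7778
After 'positive': P(infected) = 0.3·0.7778 / (0.3·0.7778 + 0.1·0.2222) ≈ 0.9130
After 'positive': P(infected) = 0.3·0.9130 / (0.3·0.9130 + 0.1·0.0870) ≈ 0.9692
After 'positive': P(infected) = 0.3·0.9692 / (0.3·0.9692 + 0.1·0.0308) ≈ 0.9895

0.9895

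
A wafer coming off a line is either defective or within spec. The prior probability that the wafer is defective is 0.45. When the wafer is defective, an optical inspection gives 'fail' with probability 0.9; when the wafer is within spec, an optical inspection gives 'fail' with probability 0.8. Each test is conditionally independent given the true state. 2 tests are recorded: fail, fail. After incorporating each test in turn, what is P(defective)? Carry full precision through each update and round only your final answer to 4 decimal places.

After 'fail': P(defective) = 0.9·0.4500 / (0.9·0.4500 + 0.8·0.5500) ≈ 0.4793
After 'fail': P(defective) = 0.9·0.4793 / (0.9·0.4793 + 0.8·0.5207) ≈ 0.5087

0.5087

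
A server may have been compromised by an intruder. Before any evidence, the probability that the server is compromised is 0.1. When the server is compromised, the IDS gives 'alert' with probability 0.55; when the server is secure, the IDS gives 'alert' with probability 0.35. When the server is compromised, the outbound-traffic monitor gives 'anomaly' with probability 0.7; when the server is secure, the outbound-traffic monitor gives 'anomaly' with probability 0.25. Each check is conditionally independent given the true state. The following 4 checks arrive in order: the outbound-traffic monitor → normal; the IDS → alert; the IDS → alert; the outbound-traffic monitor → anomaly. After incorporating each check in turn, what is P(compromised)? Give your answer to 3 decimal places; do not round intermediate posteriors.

0.235

Apply Bayes' rule sequentially, carrying P(compromised) forward.
After the outbound-traffic monitor='normal': P(compromised) = 0.3·0.1000 / (0.3·0.1000 + 0.75·0.9000) ≈ 0.0426
After the IDS='alert': P(compromised) = 0.55·0.0426 / (0.55·0.0426 + 0.35·0.9574) ≈ 0.0653
After the IDS='alert': P(compromised) = 0.55·0.0653 / (0.55·0.0653 + 0.35·0.9347) ≈ 0.0989
After the outbound-traffic monitor='anomaly': P(compromised) = 0.7·0.0989 / (0.7·0.0989 + 0.25·0.9011) ≈ 0.2351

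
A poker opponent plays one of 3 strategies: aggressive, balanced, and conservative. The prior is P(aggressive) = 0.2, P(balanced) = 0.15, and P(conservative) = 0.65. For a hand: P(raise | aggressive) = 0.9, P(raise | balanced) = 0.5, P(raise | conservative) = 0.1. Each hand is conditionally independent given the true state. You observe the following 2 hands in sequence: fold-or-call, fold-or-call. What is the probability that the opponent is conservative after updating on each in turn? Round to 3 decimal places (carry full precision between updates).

After 'fold-or-call': normaliser = 0.1·0.2000 + 0.5·0.1500 + 0.9·0.6500; P(aggressive) ≈ 0.0294, P(balanced) ≈ 0.1103, P(conservative) ≈ 0.8603
After 'fold-or-call': normaliser = 0.1·0.0294 + 0.5·0.1103 + 0.9·0.8603; P(aggressive) ≈ 0.0035, P(balanced) ≈ 0.0663, P(conservative) ≈ 0.9302

0.930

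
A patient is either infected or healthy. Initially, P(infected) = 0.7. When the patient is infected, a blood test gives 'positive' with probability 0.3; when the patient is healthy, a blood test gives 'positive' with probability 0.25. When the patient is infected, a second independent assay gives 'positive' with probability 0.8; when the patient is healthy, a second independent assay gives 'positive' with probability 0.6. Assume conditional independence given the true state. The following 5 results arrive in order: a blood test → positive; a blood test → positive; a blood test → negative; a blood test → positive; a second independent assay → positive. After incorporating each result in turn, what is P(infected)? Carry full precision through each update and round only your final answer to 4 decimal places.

0.8338

After a blood test='positive': P(infected) = 0.3·0.7000 / (0.3·0.7000 + 0.25·0.3000) ≈ 0.7368
After a blood test='positive': P(infected) = 0.3·0.7368 / (0.3·0.7368 + 0.25·0.2632) ≈ 0.7706
After a blood test='negative': P(infected) = 0.7·0.7706 / (0.7·0.7706 + 0.75·0.2294) ≈ 0.7582
After a blood test='positive': P(infected) = 0.3·0.7582 / (0.3·0.7582 + 0.25·0.2418) ≈ 0.7901
After a second independent assay='positive': P(infected) = 0.8·0.7901 / (0.8·0.7901 + 0.6·0.2099) ≈ 0.8338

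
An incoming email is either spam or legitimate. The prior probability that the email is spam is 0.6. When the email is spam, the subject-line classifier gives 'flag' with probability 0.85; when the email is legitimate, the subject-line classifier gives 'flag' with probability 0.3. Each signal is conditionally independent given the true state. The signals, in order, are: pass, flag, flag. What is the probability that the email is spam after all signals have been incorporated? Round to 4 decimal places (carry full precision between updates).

0.7207

Apply Bayes' rule sequentially, carrying P(spam) forward.
After 'pass': P(spam) = 0.15·0.6000 / (0.15·0.6000 + 0.7·0.4000) ≈ 0.2432
After 'flag': P(spam) = 0.85·0.2432 / (0.85·0.2432 + 0.3·0.7568) ≈ 0.4766
After 'flag': P(spam) = 0.85·0.4766 / (0.85·0.4766 + 0.3·0.5234) ≈ 0.7207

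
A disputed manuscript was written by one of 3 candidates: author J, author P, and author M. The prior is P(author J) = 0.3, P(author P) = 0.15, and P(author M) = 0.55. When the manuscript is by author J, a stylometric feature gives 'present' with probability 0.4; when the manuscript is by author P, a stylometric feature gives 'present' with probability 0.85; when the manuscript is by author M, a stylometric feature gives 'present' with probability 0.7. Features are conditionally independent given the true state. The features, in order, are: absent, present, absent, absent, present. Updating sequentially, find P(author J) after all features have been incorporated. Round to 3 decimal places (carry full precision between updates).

0.576

Apply Bayes' rule sequentially, carrying P(author J) forward.
After 'absent': normaliser = 0.6·0.3000 + 0.15·0.1500 + 0.3·0.5500; P(author J) ≈ 0.4898, P(author P) ≈ 0.0612, P(author M) ≈ 0.4490
After 'present': normaliser = 0.4·0.4898 + 0.85·0.0612 + 0.7·0.4490; P(author J) ≈ 0.3485, P(author P) ≈ 0.0926, P(author M) ≈ 0.5590
After 'absent': normaliser = 0.6·0.3485 + 0.15·0.0926 + 0.3·0.5590; P(author J) ≈ 0.5352, P(author P) ≈ 0.0355, P(author M) ≈ 0.4293
After 'absent': normaliser = 0.6·0.5352 + 0.15·0.0355 + 0.3·0.4293; P(author J) ≈ 0.7054, P(author P) ≈ 0.0117, P(author M) ≈ 0.2829
After 'present': normaliser = 0.4·0.7054 + 0.85·0.0117 + 0.7·0.2829; P(author J) ≈ 0.5757, P(author P) ≈ 0.0203, P(author M) ≈ 0.4040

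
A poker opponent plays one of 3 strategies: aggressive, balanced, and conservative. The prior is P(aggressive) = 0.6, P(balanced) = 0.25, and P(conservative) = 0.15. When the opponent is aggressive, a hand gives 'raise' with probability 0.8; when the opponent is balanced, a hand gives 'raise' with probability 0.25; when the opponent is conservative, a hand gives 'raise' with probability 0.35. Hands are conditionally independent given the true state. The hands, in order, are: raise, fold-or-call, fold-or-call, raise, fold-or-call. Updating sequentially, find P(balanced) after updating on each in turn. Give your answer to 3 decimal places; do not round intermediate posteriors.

0.448

After 'raise': normaliser = 0.8·0.6000 + 0.25·0.2500 + 0.35·0.1500; P(aggressive) ≈ 0.8067, P(balanced) ≈ 0.1050, P(conservative) ≈ 0.0882
After 'fold-or-call': normaliser = 0.2·0.8067 + 0.75·0.1050 + 0.65·0.0882; P(aggressive) ≈ 0.5424, P(balanced) ≈ 0.2648, P(conservative) ≈ 0.1928
After 'fold-or-call': normaliser = 0.2·0.5424 + 0.75·0.2648 + 0.65·0.1928; P(aggressive) ≈ 0.2509, P(balanced) ≈ 0.4593, P(conservative) ≈ 0.2898
After 'raise': normaliser = 0.8·0.2509 + 0.25·0.4593 + 0.35·0.2898; P(aggressive) ≈ 0.4813, P(balanced) ≈ 0.2754, P(conservative) ≈ 0.2433
After 'fold-or-call': normaliser = 0.2·0.4813 + 0.75·0.2754 + 0.65·0.2433; P(aggressive) ≈ 0.2088, P(balanced) ≈ 0.4481, P(conservative) ≈ 0.3430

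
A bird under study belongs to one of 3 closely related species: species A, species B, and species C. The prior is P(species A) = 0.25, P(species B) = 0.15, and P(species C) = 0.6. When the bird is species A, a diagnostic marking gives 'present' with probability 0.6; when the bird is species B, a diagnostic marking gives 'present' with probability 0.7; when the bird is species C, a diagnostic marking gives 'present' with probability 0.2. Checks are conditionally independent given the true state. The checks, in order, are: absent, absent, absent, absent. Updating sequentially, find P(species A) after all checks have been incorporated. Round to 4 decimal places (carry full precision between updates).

Apply Bayes' rule sequentially, carrying P(species A) forward.
After 'absent': normaliser = 0.4·0.2500 + 0.3·0.1500 + 0.8·0.6000; P(species A) ≈ 0.1600, P(species B) ≈ 0.0720, P(species C) ≈ 0.7680
After 'absent': normaliser = 0.4·0.1600 + 0.3·0.0720 + 0.8·0.7680; P(species A) ≈ 0.0914, P(species B) ≈ 0.0309, P(species C) ≈ 0.8777
After 'absent': normaliser = 0.4·0.0914 + 0.3·0.0309 + 0.8·0.8777; P(species A) ≈ 0.0489, P(species B) ≈ 0.0124, P(species C) ≈ 0.9387
After 'absent': normaliser = 0.4·0.0489 + 0.3·0.0124 + 0.8·0.9387; P(species A) ≈ 0.0253, P(species B) ≈ 0.0048, P(species C) ≈ 0.9699

0.0253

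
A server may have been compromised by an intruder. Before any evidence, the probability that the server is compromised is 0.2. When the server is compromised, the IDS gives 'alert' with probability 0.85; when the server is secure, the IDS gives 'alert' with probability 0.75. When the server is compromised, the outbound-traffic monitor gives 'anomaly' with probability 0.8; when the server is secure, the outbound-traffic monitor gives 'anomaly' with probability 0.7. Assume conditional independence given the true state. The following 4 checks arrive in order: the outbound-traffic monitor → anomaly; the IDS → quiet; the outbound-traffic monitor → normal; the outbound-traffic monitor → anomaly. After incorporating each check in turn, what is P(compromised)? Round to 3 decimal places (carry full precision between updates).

0.116

Each posterior becomes the prior for the next update.
After the outbound-traffic monitor='anomaly': P(compromised) = 0.8·0.2000 / (0.8·0.2000 + 0.7·0.8000) ≈ 0.2222
After the IDS='quiet': P(compromised) = 0.15·0.2222 / (0.15·0.2222 + 0.25·0.7778) ≈ 0.1463
After the outbound-traffic monitor='normal': P(compromised) = 0.2·0.1463 / (0.2·0.1463 + 0.3·0.8537) ≈ 0.1026
After the outbound-traffic monitor='anomaly': P(compromised) = 0.8·0.1026 / (0.8·0.1026 + 0.7·0.8974) ≈ 0.1155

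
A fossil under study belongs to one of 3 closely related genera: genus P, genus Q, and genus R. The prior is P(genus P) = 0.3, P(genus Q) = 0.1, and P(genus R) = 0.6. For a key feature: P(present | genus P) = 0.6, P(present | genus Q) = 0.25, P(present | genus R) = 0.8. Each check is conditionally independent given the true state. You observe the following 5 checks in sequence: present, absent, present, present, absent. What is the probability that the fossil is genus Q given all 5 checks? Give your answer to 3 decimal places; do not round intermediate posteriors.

Each posterior becomes the prior for the next update.
After 'present': normaliser = 0.6·0.3000 + 0.25·0.1000 + 0.8·0.6000; P(genus P) ≈ 0.2628, P(genus Q) ≈ 0.0365, P(genus R) ≈ 0.7007
After 'absent': normaliser = 0.4·0.2628 + 0.75·0.0365 + 0.2·0.7007; P(genus P) ≈ 0.3855, P(genus Q) ≈ 0.1004, P(genus R) ≈ 0.5141
After 'present': normaliser = 0.6·0.3855 + 0.25·0.1004 + 0.8·0.5141; P(genus P) ≈ 0.3465, P(genus Q) ≈ 0.0376, P(genus R) ≈ 0.6159
After 'present': normaliser = 0.6·0.3465 + 0.25·0.0376 + 0.8·0.6159; P(genus P) ≈ 0.2928, P(genus Q) ≈ 0.0132, P(genus R) ≈ 0.6940
After 'absent': normaliser = 0.4·0.2928 + 0.75·0.0132 + 0.2·0.6940; P(genus P) ≈ 0.4405, P(genus Q) ≈ 0.0373, P(genus R) ≈ 0.5221

0.037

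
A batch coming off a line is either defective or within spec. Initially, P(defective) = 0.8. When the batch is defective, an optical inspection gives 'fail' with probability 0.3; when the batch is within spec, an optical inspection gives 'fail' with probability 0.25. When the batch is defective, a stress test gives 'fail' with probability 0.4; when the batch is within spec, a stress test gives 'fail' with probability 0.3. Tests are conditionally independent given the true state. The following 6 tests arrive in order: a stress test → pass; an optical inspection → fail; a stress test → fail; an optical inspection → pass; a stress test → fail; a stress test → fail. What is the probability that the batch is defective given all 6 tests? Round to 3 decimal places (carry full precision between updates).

0.901

After a stress test='pass': P(defective) = 0.6·0.8000 / (0.6·0.8000 + 0.7·0.2000) ≈ 0.7742
After an optical inspection='fail': P(defective) = 0.3·0.7742 / (0.3·0.7742 + 0.25·0.2258) ≈ 0.8045
After a stress test='fail': P(defective) = 0.4·0.8045 / (0.4·0.8045 + 0.3·0.1955) ≈ 0.8458
After an optical inspection='pass': P(defective) = 0.7·0.8458 / (0.7·0.8458 + 0.75·0.1542) ≈ 0.8366
After a stress test='fail': P(defective) = 0.4·0.8366 / (0.4·0.8366 + 0.3·0.1634) ≈ 0.8722
After a stress test='fail': P(defective) = 0.4·0.8722 / (0.4·0.8722 + 0.3·0.1278) ≈ 0.9010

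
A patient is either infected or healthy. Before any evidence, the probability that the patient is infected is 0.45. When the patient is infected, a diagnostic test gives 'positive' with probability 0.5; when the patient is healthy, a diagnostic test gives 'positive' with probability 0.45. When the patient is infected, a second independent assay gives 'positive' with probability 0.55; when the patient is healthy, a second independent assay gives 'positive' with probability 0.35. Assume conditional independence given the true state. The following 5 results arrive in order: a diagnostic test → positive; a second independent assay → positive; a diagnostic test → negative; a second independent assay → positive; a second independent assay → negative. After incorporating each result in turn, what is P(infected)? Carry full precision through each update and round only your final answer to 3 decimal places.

0.586

Each posterior becomes the prior for the next update.
After a diagnostic test='positive': P(infected) = 0.5·0.4500 / (0.5·0.4500 + 0.45·0.5500) ≈ 0.4762
After a second independent assay='positive': P(infected) = 0.55·0.4762 / (0.55·0.4762 + 0.35·0.5238) ≈ 0.5882
After a diagnostic test='negative': P(infected) = 0.5·0.5882 / (0.5·0.5882 + 0.55·0.4118) ≈ 0.5650
After a second independent assay='positive': P(infected) = 0.55·0.5650 / (0.55·0.5650 + 0.35·0.4350) ≈ 0.6711
After a second independent assay='negative': P(infected) = 0.45·0.6711 / (0.45·0.6711 + 0.65·0.3289) ≈ 0.5856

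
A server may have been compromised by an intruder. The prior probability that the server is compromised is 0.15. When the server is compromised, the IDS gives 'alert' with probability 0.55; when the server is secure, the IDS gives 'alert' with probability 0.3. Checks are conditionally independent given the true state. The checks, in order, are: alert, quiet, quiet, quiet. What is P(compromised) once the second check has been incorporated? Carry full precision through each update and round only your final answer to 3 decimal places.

Apply Bayes' rule sequentially, carrying P(compromised) forward.
After 'alert': P(compromised) = 0.55·0.1500 / (0.55·0.1500 + 0.3·0.8500) ≈ 0.2444
After 'quiet': P(compromised) = 0.45·0.2444 / (0.45·0.2444 + 0.7·0.7556) ≈ 0.1722

0.172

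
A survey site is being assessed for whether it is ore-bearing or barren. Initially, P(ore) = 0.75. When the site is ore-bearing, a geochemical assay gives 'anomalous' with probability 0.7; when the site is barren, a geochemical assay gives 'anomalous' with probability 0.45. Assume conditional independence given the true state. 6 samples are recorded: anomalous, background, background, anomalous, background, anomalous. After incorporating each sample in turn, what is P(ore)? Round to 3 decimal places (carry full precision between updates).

0.647

After 'anomalous': P(ore) = 0.7·0.7500 / (0.7·0.7500 + 0.45·0.2500) ≈ 0.8235
After 'background': P(ore) = 0.3·0.8235 / (0.3·0.8235 + 0.55·0.1765) ≈ 0.7179
After 'background': P(ore) = 0.3·0.7179 / (0.3·0.7179 + 0.55·0.2821) ≈ 0.5813
After 'anomalous': P(ore) = 0.7·0.5813 / (0.7·0.5813 + 0.45·0.4187) ≈ 0.6835
After 'background': P(ore) = 0.3·0.6835 / (0.3·0.6835 + 0.55·0.3165) ≈ 0.5409
After 'anomalous': P(ore) = 0.7·0.5409 / (0.7·0.5409 + 0.45·0.4591) ≈ 0.6470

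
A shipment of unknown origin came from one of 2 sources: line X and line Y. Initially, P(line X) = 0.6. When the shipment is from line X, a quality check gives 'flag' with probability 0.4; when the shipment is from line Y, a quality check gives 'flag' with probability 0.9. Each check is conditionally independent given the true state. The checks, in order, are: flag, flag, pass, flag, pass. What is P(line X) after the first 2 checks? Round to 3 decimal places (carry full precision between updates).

0.229

Each posterior becomes the prior for the next update.
After 'flag': P(line X) = 0.4·0.6000 / (0.4·0.6000 + 0.9·0.4000) ≈ 0.4000
After 'flag': P(line X) = 0.4·0.4000 / (0.4·0.4000 + 0.9·0.6000) ≈ 0.2286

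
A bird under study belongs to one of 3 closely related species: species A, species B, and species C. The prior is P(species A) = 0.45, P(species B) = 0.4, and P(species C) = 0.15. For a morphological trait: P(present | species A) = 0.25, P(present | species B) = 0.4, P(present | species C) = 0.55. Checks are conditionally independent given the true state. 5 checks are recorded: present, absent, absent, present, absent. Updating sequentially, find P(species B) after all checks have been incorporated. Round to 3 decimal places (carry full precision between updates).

0.464

After 'present': normaliser = 0.25·0.4500 + 0.4·0.4000 + 0.55·0.1500; P(species A) ≈ 0.3169, P(species B) ≈ 0.4507, P(species C) ≈ 0.2324
After 'absent': normaliser = 0.75·0.3169 + 0.6·0.4507 + 0.45·0.2324; P(species A) ≈ 0.3879, P(species B) ≈ 0.4414, P(species C) ≈ 0.1707
After 'absent': normaliser = 0.75·0.3879 + 0.6·0.4414 + 0.45·0.1707; P(species A) ≈ 0.4599, P(species B) ≈ 0.4186, P(species C) ≈ 0.1214
After 'present': normaliser = 0.25·0.4599 + 0.4·0.4186 + 0.55·0.1214; P(species A) ≈ 0.3293, P(species B) ≈ 0.4795, P(species C) ≈ 0.1912
After 'absent': normaliser = 0.75·0.3293 + 0.6·0.4795 + 0.45·0.1912; P(species A) ≈ 0.3978, P(species B) ≈ 0.4635, P(species C) ≈ 0.1386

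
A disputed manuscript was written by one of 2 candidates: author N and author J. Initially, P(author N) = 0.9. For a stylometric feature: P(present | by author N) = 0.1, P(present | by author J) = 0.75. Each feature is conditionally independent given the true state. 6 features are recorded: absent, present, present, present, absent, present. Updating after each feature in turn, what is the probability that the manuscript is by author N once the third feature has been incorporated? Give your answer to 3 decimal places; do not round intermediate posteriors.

0.365

Apply Bayes' rule sequentially, carrying P(author N) forward.
After 'absent': P(author N) = 0.9·0.9000 / (0.9·0.9000 + 0.25·0.1000) ≈ 0.9701
After 'present': P(author N) = 0.1·0.9701 / (0.1·0.9701 + 0.75·0.0299) ≈ 0.8120
After 'present': P(author N) = 0.1·0.8120 / (0.1·0.8120 + 0.75·0.1880) ≈ 0.3655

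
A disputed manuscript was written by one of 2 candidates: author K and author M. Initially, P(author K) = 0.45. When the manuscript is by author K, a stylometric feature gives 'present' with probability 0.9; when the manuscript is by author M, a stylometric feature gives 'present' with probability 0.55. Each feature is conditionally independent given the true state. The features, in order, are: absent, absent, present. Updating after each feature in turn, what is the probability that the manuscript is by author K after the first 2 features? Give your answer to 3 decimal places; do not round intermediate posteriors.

0.039

After 'absent': P(author K) = 0.1·0.4500 / (0.1·0.4500 + 0.45·0.5500) ≈ 0.1538
After 'absent': P(author K) = 0.1·0.1538 / (0.1·0.1538 + 0.45·0.8462) ≈ 0.0388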